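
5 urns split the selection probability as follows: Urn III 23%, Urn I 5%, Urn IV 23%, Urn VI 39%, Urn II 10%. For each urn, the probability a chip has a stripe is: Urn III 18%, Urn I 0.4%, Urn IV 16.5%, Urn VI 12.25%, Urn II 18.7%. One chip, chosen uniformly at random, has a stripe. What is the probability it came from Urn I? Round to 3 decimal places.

Compute prior × likelihood for every hypothesis:
  Urn III: 0.23 × 0.18 = 0.0414
  Urn I: 0.05 × 0.004 = 0.0002
  Urn IV: 0.23 × 0.165 = 0.03795
  Urn VI: 0.39 × 0.1225 = 0.047775
  Urn II: 0.1 × 0.187 = 0.0187
Total = 0.146025.
P(Urn I | evidence) = 0.0002 / 0.146025 ≈ 0.001.

0.001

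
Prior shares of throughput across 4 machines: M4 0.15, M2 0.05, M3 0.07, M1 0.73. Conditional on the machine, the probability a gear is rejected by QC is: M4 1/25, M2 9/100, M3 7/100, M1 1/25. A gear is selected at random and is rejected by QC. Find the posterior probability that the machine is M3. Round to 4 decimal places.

0.1099

Unnormalized posteriors (prior × likelihood):
  M4: 0.15 × 0.04 = 0.006
  M2: 0.05 × 0.09 = 0.0045
  M3: 0.07 × 0.07 = 0.0049
  M1: 0.73 × 0.04 = 0.0292
Normalizing constant = 0.0446.
P(M3 | evidence) = 0.0049 / 0.0446 ≈ 0.1099.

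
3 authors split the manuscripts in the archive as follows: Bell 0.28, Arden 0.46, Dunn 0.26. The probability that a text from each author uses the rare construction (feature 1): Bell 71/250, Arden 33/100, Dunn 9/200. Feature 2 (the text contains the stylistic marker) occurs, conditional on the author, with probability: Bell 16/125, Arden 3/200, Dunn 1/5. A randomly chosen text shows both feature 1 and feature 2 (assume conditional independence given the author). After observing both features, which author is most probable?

Bell

Prior × likelihood for each hypothesis:
  Bell: 0.28 × 0.284 × 0.128 = 0.01017856
  Arden: 0.46 × 0.33 × 0.015 = 0.002277
  Dunn: 0.26 × 0.045 × 0.2 = 0.00234
Total = 0.01479556.
Largest term belongs to Bell, so Bell is most probable.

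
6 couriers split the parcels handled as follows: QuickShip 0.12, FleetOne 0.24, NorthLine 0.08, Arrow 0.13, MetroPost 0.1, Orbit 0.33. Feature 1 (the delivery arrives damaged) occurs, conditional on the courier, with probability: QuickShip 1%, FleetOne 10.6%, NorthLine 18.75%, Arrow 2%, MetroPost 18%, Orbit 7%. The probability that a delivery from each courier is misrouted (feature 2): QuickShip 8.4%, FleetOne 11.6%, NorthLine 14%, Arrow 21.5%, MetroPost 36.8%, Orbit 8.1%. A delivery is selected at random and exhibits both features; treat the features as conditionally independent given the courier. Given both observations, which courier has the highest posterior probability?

MetroPost

Unnormalized posteriors (prior × likelihood):
  QuickShip: 0.12 × 0.01 × 0.084 = 0.0001008
  FleetOne: 0.24 × 0.106 × 0.116 = 0.00295104
  NorthLine: 0.08 × 0.1875 × 0.14 = 0.0021
  Arrow: 0.13 × 0.02 × 0.215 = 0.000559
  MetroPost: 0.1 × 0.18 × 0.368 = 0.006624
  Orbit: 0.33 × 0.07 × 0.081 = 0.0018711
Total = 0.01420594.
Largest term belongs to MetroPost, so MetroPost is most probable.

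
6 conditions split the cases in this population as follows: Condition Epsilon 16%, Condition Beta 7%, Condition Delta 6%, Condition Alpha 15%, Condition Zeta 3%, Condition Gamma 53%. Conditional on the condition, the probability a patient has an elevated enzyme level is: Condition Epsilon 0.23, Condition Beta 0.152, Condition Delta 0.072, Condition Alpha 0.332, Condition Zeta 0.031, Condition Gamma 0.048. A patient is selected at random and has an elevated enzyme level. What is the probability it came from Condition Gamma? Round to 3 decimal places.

0.199

By Bayes' rule, posterior ∝ prior × likelihood:
  Condition Epsilon: 0.16 × 0.23 = 0.0368
  Condition Beta: 0.07 × 0.152 = 0.01064
  Condition Delta: 0.06 × 0.072 = 0.00432
  Condition Alpha: 0.15 × 0.332 = 0.0498
  Condition Zeta: 0.03 × 0.031 = 0.00093
  Condition Gamma: 0.53 × 0.048 = 0.02544
Normalizing constant = 0.12793.
P(Condition Gamma | evidence) = 0.02544 / 0.12793 ≈ 0.199.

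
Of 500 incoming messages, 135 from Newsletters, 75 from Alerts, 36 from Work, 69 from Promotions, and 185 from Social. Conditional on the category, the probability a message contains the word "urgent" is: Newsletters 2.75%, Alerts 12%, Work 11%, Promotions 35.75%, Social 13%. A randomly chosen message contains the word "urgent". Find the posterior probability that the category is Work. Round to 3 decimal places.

Unnormalized posteriors (prior × likelihood):
  Newsletters: 0.27 × 0.0275 = 0.007425
  Alerts: 0.15 × 0.12 = 0.018
  Work: 0.072 × 0.11 = 0.00792
  Promotions: 0.138 × 0.3575 = 0.049335
  Social: 0.37 × 0.13 = 0.0481
Total = 0.13078.
P(Work | evidence) = 0.00792 / 0.13078 ≈ 0.061.

0.061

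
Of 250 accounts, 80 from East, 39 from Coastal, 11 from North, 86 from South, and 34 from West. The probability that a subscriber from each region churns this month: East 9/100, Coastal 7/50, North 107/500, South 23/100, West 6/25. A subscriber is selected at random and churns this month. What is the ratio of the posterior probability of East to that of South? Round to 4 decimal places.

0.3640

Unnormalized posteriors (prior × likelihood):
  East: 0.32 × 0.09 = 0.0288
  Coastal: 0.156 × 0.14 = 0.02184
  North: 0.044 × 0.214 = 0.009416
  South: 0.344 × 0.23 = 0.07912
  West: 0.136 × 0.24 = 0.03264
Sum = 0.171816.
The ratio is 0.0288 / 0.07912 (the normalizer cancels) = 0.3640.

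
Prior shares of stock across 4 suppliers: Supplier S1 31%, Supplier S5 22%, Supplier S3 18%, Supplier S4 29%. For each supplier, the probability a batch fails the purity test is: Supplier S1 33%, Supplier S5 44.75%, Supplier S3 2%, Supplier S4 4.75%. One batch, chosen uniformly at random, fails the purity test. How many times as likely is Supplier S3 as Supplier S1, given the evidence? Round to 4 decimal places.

0.0352

By Bayes' rule, posterior ∝ prior × likelihood:
  Supplier S1: 0.31 × 0.33 = 0.1023
  Supplier S5: 0.22 × 0.4475 = 0.09845
  Supplier S3: 0.18 × 0.02 = 0.0036
  Supplier S4: 0.29 × 0.0475 = 0.013775
Total = 0.218125.
The ratio is 0.0036 / 0.1023 (the normalizer cancels) = 0.0352.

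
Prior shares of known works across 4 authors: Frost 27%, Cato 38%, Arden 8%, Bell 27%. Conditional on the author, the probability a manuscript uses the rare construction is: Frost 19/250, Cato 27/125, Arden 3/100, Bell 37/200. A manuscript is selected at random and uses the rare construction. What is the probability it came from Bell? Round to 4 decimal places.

Compute prior × likelihood for every hypothesis:
  Frost: 0.27 × 0.076 = 0.02052
  Cato: 0.38 × 0.216 = 0.08208
  Arden: 0.08 × 0.03 = 0.0024
  Bell: 0.27 × 0.185 = 0.04995
Normalizing constant = 0.15495.
P(Bell | evidence) = 0.04995 / 0.15495 ≈ 0.3224.

0.3224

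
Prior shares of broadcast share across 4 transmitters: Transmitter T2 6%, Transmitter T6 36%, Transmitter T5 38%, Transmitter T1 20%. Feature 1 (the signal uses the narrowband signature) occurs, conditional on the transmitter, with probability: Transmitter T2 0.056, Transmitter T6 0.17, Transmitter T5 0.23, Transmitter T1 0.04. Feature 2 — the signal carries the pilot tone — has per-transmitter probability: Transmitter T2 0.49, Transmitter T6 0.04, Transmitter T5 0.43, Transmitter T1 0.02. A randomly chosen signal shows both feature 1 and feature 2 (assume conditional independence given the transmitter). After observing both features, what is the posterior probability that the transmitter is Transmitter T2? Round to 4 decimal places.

0.0394

Unnormalized posteriors (prior × likelihood):
  Transmitter T2: 0.06 × 0.056 × 0.49 = 0.0016464
  Transmitter T6: 0.36 × 0.17 × 0.04 = 0.002448
  Transmitter T5: 0.38 × 0.23 × 0.43 = 0.037582
  Transmitter T1: 0.2 × 0.04 × 0.02 = 0.00016
Sum = 0.0418364.
P(Transmitter T2 | evidence) = 0.0016464 / 0.0418364 ≈ 0.0394.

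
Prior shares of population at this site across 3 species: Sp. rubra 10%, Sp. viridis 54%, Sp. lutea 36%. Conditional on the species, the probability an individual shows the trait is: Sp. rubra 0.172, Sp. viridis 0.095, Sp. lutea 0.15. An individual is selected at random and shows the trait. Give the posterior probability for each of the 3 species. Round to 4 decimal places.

Unnormalized posteriors (prior × likelihood):
  Sp. rubra: 0.1 × 0.172 = 0.0172
  Sp. viridis: 0.54 × 0.095 = 0.0513
  Sp. lutea: 0.36 × 0.15 = 0.054
Sum = 0.1225.
P(Sp. rubra | trait) = 0.0172/0.1225 ≈ 0.1404
P(Sp. viridis | trait) = 0.0513/0.1225 ≈ 0.4188
P(Sp. lutea | trait) = 0.054/0.1225 ≈ 0.4408

Sp. rubra 0.1404, Sp. viridis 0.4188, Sp. lutea 0.4408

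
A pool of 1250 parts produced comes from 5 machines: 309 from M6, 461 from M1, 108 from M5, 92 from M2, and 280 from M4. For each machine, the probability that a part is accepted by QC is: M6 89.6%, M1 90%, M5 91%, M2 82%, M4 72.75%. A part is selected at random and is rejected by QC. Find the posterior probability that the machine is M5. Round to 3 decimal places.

Taking complements, P(rejected | each) = M6 0.104, M1 0.1, M5 0.09, M2 0.18, M4 0.2725.
Prior × likelihood for each hypothesis:
  M6: 0.2472 × 0.104 = 0.0257088
  M1: 0.3688 × 0.1 = 0.03688
  M5: 0.0864 × 0.09 = 0.007776
  M2: 0.0736 × 0.18 = 0.013248
  M4: 0.224 × 0.2725 = 0.06104
Normalizing constant = 0.1446528.
P(M5 | evidence) = 0.007776 / 0.1446528 ≈ 0.054.

0.054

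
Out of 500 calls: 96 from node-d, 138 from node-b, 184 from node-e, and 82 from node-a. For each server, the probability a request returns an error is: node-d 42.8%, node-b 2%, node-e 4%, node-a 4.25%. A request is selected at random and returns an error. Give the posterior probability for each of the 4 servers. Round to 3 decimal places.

node-d 0.751, node-b 0.050, node-e 0.135, node-a 0.064

Compute prior × likelihood for every hypothesis:
  node-d: 0.192 × 0.428 = 0.082176
  node-b: 0.276 × 0.02 = 0.00552
  node-e: 0.368 × 0.04 = 0.01472
  node-a: 0.164 × 0.0425 = 0.00697
Sum = 0.109386.
P(node-d | error) = 0.082176/0.109386 ≈ 0.751
P(node-b | error) = 0.00552/0.109386 ≈ 0.050
P(node-e | error) = 0.01472/0.109386 ≈ 0.135
P(node-a | error) = 0.00697/0.109386 ≈ 0.064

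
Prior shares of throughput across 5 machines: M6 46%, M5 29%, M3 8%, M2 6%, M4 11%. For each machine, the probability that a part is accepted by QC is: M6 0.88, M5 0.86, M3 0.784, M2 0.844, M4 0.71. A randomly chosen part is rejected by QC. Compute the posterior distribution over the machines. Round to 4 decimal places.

M6 0.3577, M5 0.2631, M3 0.1120, M2 0.0606, M4 0.2067

Taking complements, P(rejected | each) = M6 0.12, M5 0.14, M3 0.216, M2 0.156, M4 0.29.
Unnormalized posteriors (prior × likelihood):
  M6: 0.46 × 0.12 = 0.0552
  M5: 0.29 × 0.14 = 0.0406
  M3: 0.08 × 0.216 = 0.01728
  M2: 0.06 × 0.156 = 0.00936
  M4: 0.11 × 0.29 = 0.0319
Normalizing constant = 0.15434.
P(M6 | rejected) = 0.0552/0.15434 ≈ 0.3577
P(M5 | rejected) = 0.0406/0.15434 ≈ 0.2631
P(M3 | rejected) = 0.01728/0.15434 ≈ 0.1120
P(M2 | rejected) = 0.00936/0.15434 ≈ 0.0606
P(M4 | rejected) = 0.0319/0.15434 ≈ 0.2067
(Check: 0.3577+0.2631+0.1120+0.0606+0.2067 = 1.0001.)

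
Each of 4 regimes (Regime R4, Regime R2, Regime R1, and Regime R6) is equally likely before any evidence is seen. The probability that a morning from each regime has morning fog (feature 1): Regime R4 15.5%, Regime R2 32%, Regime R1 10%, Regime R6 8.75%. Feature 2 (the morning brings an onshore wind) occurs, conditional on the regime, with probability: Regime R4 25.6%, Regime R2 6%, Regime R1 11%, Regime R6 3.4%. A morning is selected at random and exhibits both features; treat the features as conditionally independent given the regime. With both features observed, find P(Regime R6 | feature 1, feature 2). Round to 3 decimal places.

With a uniform prior (1/4 each), posterior ∝ likelihood:
  Regime R4: 0.155 × 0.256 = 0.03968
  Regime R2: 0.32 × 0.06 = 0.0192
  Regime R1: 0.1 × 0.11 = 0.011
  Regime R6: 0.0875 × 0.034 = 0.002975
Sum = 0.072855.
P(Regime R6 | evidence) = 0.002975 / 0.072855 ≈ 0.041.

0.041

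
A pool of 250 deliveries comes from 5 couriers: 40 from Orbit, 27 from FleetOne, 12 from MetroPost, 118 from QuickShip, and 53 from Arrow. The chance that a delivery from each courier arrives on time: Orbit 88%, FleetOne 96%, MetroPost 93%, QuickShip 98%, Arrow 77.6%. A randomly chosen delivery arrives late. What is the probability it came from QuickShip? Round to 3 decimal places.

Taking complements, P(late | each) = Orbit 0.12, FleetOne 0.04, MetroPost 0.07, QuickShip 0.02, Arrow 0.224.
Compute prior × likelihood for every hypothesis:
  Orbit: 0.16 × 0.12 = 0.0192
  FleetOne: 0.108 × 0.04 = 0.00432
  MetroPost: 0.048 × 0.07 = 0.00336
  QuickShip: 0.472 × 0.02 = 0.00944
  Arrow: 0.212 × 0.224 = 0.047488
Sum = 0.083808.
P(QuickShip | evidence) = 0.00944 / 0.083808 ≈ 0.113.

0.113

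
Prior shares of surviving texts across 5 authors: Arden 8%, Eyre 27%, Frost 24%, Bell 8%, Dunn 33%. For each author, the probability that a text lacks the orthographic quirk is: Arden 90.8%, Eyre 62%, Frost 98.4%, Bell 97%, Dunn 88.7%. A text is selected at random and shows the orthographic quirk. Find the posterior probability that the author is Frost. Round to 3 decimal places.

Taking complements, P(quirk | each) = Arden 0.092, Eyre 0.38, Frost 0.016, Bell 0.03, Dunn 0.113.
Unnormalized posteriors (prior × likelihood):
  Arden: 0.08 × 0.092 = 0.00736
  Eyre: 0.27 × 0.38 = 0.1026
  Frost: 0.24 × 0.016 = 0.00384
  Bell: 0.08 × 0.03 = 0.0024
  Dunn: 0.33 × 0.113 = 0.03729
Total = 0.15349.
P(Frost | evidence) = 0.00384 / 0.15349 ≈ 0.025.

0.025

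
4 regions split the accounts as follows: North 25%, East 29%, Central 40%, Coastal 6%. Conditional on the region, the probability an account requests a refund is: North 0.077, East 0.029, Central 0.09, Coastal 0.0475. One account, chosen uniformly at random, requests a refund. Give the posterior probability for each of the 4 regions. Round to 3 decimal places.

North 0.289, East 0.126, Central 0.541, Coastal 0.043

By Bayes' rule, posterior ∝ prior × likelihood:
  North: 0.25 × 0.077 = 0.01925
  East: 0.29 × 0.029 = 0.00841
  Central: 0.4 × 0.09 = 0.036
  Coastal: 0.06 × 0.0475 = 0.00285
Sum = 0.06651.
P(North | refund) = 0.01925/0.06651 ≈ 0.289
P(East | refund) = 0.00841/0.06651 ≈ 0.126
P(Central | refund) = 0.036/0.06651 ≈ 0.541
P(Coastal | refund) = 0.00285/0.06651 ≈ 0.043
(Check: 0.289+0.126+0.541+0.043 = 0.999.)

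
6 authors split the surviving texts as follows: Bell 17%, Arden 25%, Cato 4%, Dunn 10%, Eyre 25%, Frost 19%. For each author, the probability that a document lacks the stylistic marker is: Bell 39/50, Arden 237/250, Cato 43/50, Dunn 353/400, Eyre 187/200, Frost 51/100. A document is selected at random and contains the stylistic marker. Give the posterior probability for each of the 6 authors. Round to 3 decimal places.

Bell 0.211, Arden 0.073, Cato 0.032, Dunn 0.066, Eyre 0.092, Frost 0.526

Taking complements, P(marker | each) = Bell 0.22, Arden 0.052, Cato 0.14, Dunn 0.1175, Eyre 0.065, Frost 0.49.
Compute prior × likelihood for every hypothesis:
  Bell: 0.17 × 0.22 = 0.0374
  Arden: 0.25 × 0.052 = 0.013
  Cato: 0.04 × 0.14 = 0.0056
  Dunn: 0.1 × 0.1175 = 0.01175
  Eyre: 0.25 × 0.065 = 0.01625
  Frost: 0.19 × 0.49 = 0.0931
Normalizing constant = 0.1771.
P(Bell | marker) = 0.0374/0.1771 ≈ 0.211
P(Arden | marker) = 0.013/0.1771 ≈ 0.073
P(Cato | marker) = 0.0056/0.1771 ≈ 0.032
P(Dunn | marker) = 0.01175/0.1771 ≈ 0.066
P(Eyre | marker) = 0.01625/0.1771 ≈ 0.092
P(Frost | marker) = 0.0931/0.1771 ≈ 0.526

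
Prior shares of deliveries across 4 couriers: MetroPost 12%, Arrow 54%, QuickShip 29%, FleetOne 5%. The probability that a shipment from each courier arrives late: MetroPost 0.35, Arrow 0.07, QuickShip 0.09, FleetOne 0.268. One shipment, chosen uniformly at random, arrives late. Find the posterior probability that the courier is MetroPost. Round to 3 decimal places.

0.352

Prior × likelihood for each hypothesis:
  MetroPost: 0.12 × 0.35 = 0.042
  Arrow: 0.54 × 0.07 = 0.0378
  QuickShip: 0.29 × 0.09 = 0.0261
  FleetOne: 0.05 × 0.268 = 0.0134
Sum = 0.1193.
P(MetroPost | evidence) = 0.042 / 0.1193 ≈ 0.352.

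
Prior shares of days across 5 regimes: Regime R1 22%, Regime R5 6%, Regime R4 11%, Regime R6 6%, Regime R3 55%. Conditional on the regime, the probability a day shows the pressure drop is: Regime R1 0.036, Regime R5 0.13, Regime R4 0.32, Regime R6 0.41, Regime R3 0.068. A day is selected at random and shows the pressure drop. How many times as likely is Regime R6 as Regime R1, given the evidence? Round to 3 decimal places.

By Bayes' rule, posterior ∝ prior × likelihood:
  Regime R1: 0.22 × 0.036 = 0.00792
  Regime R5: 0.06 × 0.13 = 0.0078
  Regime R4: 0.11 × 0.32 = 0.0352
  Regime R6: 0.06 × 0.41 = 0.0246
  Regime R3: 0.55 × 0.068 = 0.0374
Total = 0.11292.
The ratio is 0.0246 / 0.00792 (the normalizer cancels) = 3.106.

3.106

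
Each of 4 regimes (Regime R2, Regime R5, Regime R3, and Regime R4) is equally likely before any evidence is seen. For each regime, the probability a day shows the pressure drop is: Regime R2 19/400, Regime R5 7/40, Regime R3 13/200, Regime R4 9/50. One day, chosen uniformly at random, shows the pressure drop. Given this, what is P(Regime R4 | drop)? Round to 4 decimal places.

Since the prior is uniform, the posterior is proportional to the likelihood:
  Regime R2: 0.0475
  Regime R5: 0.175
  Regime R3: 0.065
  Regime R4: 0.18
Normalizing constant = 0.4675.
P(Regime R4 | evidence) = 0.18 / 0.4675 ≈ 0.3850.

0.3850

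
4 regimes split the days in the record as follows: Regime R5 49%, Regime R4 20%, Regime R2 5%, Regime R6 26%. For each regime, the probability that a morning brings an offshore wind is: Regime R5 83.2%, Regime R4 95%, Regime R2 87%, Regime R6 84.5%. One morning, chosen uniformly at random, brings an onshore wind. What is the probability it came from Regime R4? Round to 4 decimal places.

Taking complements, P(onshore | each) = Regime R5 0.168, Regime R4 0.05, Regime R2 0.13, Regime R6 0.155.
Prior × likelihood for each hypothesis:
  Regime R5: 0.49 × 0.168 = 0.08232
  Regime R4: 0.2 × 0.05 = 0.01
  Regime R2: 0.05 × 0.13 = 0.0065
  Regime R6: 0.26 × 0.155 = 0.0403
Total = 0.13912.
P(Regime R4 | evidence) = 0.01 / 0.13912 ≈ 0.0719.

0.0719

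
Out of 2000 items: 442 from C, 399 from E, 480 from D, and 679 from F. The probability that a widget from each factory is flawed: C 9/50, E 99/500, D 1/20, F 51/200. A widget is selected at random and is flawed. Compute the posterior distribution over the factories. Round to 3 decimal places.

C 0.224, E 0.222, D 0.067, F 0.487

Unnormalized posteriors (prior × likelihood):
  C: 0.221 × 0.18 = 0.03978
  E: 0.1995 × 0.198 = 0.039501
  D: 0.24 × 0.05 = 0.012
  F: 0.3395 × 0.255 = 0.0865725
Sum = 0.1778535.
P(C | flawed) = 0.03978/0.1778535 ≈ 0.224
P(E | flawed) = 0.039501/0.1778535 ≈ 0.222
P(D | flawed) = 0.012/0.1778535 ≈ 0.067
P(F | flawed) = 0.0865725/0.1778535 ≈ 0.487
(Check: 0.224+0.222+0.067+0.487 = 1.000.)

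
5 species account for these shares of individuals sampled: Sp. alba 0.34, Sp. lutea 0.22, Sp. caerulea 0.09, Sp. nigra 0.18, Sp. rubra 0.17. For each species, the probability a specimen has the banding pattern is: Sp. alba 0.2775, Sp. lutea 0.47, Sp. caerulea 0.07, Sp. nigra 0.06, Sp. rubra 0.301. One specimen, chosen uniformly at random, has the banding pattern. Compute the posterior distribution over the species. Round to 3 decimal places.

Sp. alba 0.355, Sp. lutea 0.389, Sp. caerulea 0.024, Sp. nigra 0.041, Sp. rubra 0.192

By Bayes' rule, posterior ∝ prior × likelihood:
  Sp. alba: 0.34 × 0.2775 = 0.09435
  Sp. lutea: 0.22 × 0.47 = 0.1034
  Sp. caerulea: 0.09 × 0.07 = 0.0063
  Sp. nigra: 0.18 × 0.06 = 0.0108
  Sp. rubra: 0.17 × 0.301 = 0.05117
Sum = 0.26602.
P(Sp. alba | banded) = 0.09435/0.26602 ≈ 0.355
P(Sp. lutea | banded) = 0.1034/0.26602 ≈ 0.389
P(Sp. caerulea | banded) = 0.0063/0.26602 ≈ 0.024
P(Sp. nigra | banded) = 0.0108/0.26602 ≈ 0.041
P(Sp. rubra | banded) = 0.05117/0.26602 ≈ 0.192
(Check: 0.355+0.389+0.024+0.041+0.192 = 1.001.)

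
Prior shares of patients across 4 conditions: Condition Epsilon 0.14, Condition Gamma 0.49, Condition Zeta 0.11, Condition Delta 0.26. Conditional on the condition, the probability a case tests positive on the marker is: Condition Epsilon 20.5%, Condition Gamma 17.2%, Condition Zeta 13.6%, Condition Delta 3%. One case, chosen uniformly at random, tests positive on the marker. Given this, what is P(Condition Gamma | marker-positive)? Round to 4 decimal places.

Compute prior × likelihood for every hypothesis:
  Condition Epsilon: 0.14 × 0.205 = 0.0287
  Condition Gamma: 0.49 × 0.172 = 0.08428
  Condition Zeta: 0.11 × 0.136 = 0.01496
  Condition Delta: 0.26 × 0.03 = 0.0078
Total = 0.13574.
P(Condition Gamma | evidence) = 0.08428 / 0.13574 ≈ 0.6209.

0.6209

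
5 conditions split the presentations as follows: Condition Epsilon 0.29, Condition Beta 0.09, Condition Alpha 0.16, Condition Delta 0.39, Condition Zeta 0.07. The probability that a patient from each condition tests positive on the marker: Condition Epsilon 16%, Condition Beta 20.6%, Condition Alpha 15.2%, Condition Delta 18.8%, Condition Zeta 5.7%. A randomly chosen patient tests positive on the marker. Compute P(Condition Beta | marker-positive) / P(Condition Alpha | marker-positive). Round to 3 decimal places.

0.762

Prior × likelihood for each hypothesis:
  Condition Epsilon: 0.29 × 0.16 = 0.0464
  Condition Beta: 0.09 × 0.206 = 0.01854
  Condition Alpha: 0.16 × 0.152 = 0.02432
  Condition Delta: 0.39 × 0.188 = 0.07332
  Condition Zeta: 0.07 × 0.057 = 0.00399
Normalizing constant = 0.16657.
The ratio is 0.01854 / 0.02432 (the normalizer cancels) = 0.762.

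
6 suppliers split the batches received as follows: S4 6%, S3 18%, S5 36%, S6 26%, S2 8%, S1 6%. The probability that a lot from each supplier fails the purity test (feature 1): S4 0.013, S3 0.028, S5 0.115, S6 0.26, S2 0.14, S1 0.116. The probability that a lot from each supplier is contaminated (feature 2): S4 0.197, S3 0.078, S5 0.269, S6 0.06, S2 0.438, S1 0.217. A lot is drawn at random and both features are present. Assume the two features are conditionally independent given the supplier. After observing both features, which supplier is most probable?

S5

Compute prior × likelihood for every hypothesis:
  S4: 0.06 × 0.013 × 0.197 = 0.00015366
  S3: 0.18 × 0.028 × 0.078 = 0.00039312
  S5: 0.36 × 0.115 × 0.269 = 0.0111366
  S6: 0.26 × 0.26 × 0.06 = 0.004056
  S2: 0.08 × 0.14 × 0.438 = 0.0049056
  S1: 0.06 × 0.116 × 0.217 = 0.00151032
Normalizing constant = 0.0221553.
Largest term belongs to S5, so S5 is most probable.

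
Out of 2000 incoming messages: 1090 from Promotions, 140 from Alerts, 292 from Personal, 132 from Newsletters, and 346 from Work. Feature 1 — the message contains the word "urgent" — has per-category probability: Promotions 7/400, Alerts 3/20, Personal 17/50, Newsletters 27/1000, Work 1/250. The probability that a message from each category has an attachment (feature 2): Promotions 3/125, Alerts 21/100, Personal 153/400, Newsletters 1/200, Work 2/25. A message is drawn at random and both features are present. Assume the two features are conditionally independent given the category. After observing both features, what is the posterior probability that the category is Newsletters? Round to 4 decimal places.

0.0004

By Bayes' rule, posterior ∝ prior × likelihood:
  Promotions: 0.545 × 0.0175 × 0.024 = 0.0002289
  Alerts: 0.07 × 0.15 × 0.21 = 0.002205
  Personal: 0.146 × 0.34 × 0.3825 = 0.0189873
  Newsletters: 0.066 × 0.027 × 0.005 = 0.00000891
  Work: 0.173 × 0.004 × 0.08 = 0.00005536
Sum = 0.02148547.
P(Newsletters | evidence) = 0.00000891 / 0.02148547 ≈ 0.0004.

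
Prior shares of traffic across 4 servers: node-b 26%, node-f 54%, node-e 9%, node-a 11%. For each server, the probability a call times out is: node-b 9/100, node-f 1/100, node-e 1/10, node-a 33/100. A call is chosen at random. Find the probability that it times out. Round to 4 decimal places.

By Bayes' rule, posterior ∝ prior × likelihood:
  node-b: 0.26 × 0.09 = 0.0234
  node-f: 0.54 × 0.01 = 0.0054
  node-e: 0.09 × 0.1 = 0.009
  node-a: 0.11 × 0.33 = 0.0363
P(timeout) = 0.0234 + 0.0054 + 0.009 + 0.0363 = 0.0741 → 0.0741.

0.0741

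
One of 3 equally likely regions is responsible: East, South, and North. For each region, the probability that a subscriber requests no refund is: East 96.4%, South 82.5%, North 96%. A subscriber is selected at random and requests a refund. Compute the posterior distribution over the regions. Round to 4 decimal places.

Taking complements, P(refund | each) = East 0.036, South 0.175, North 0.04.
Since the prior is uniform, the posterior is proportional to the likelihood:
  East: 0.036
  South: 0.175
  North: 0.04
Normalizing constant = 0.251.
P(East | refund) = 0.036/0.251 ≈ 0.1434
P(South | refund) = 0.175/0.251 ≈ 0.6972
P(North | refund) = 0.04/0.251 ≈ 0.1594

East 0.1434, South 0.6972, North 0.1594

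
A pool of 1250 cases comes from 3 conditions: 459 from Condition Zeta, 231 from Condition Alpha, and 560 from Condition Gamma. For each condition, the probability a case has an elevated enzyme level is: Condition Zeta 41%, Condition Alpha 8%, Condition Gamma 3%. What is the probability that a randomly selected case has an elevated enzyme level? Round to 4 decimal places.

By Bayes' rule, posterior ∝ prior × likelihood:
  Condition Zeta: 0.3672 × 0.41 = 0.150552
  Condition Alpha: 0.1848 × 0.08 = 0.014784
  Condition Gamma: 0.448 × 0.03 = 0.01344
P(elevated) = 0.150552 + 0.014784 + 0.01344 = 0.178776 → 0.1788.

0.1788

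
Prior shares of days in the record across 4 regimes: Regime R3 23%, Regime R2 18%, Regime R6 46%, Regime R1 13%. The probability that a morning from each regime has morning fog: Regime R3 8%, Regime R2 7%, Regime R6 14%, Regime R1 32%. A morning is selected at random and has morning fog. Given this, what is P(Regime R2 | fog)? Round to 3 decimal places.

0.092

Compute prior × likelihood for every hypothesis:
  Regime R3: 0.23 × 0.08 = 0.0184
  Regime R2: 0.18 × 0.07 = 0.0126
  Regime R6: 0.46 × 0.14 = 0.0644
  Regime R1: 0.13 × 0.32 = 0.0416
Normalizing constant = 0.137.
P(Regime R2 | evidence) = 0.0126 / 0.137 ≈ 0.092.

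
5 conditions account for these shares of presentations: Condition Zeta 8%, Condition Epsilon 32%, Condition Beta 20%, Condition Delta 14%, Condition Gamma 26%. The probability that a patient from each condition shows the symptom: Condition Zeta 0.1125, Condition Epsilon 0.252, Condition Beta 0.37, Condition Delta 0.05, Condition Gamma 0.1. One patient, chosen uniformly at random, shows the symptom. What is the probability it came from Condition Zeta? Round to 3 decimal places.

By Bayes' rule, posterior ∝ prior × likelihood:
  Condition Zeta: 0.08 × 0.1125 = 0.009
  Condition Epsilon: 0.32 × 0.252 = 0.08064
  Condition Beta: 0.2 × 0.37 = 0.074
  Condition Delta: 0.14 × 0.05 = 0.007
  Condition Gamma: 0.26 × 0.1 = 0.026
Normalizing constant = 0.19664.
P(Condition Zeta | evidence) = 0.009 / 0.19664 ≈ 0.046.

0.046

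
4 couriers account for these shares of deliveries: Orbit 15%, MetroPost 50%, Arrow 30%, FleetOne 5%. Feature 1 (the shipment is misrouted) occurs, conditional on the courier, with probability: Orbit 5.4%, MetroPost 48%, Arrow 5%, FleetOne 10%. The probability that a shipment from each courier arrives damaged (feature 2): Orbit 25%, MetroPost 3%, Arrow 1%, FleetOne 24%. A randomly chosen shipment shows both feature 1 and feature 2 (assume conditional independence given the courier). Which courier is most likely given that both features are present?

MetroPost

Unnormalized posteriors (prior × likelihood):
  Orbit: 0.15 × 0.054 × 0.25 = 0.002025
  MetroPost: 0.5 × 0.48 × 0.03 = 0.0072
  Arrow: 0.3 × 0.05 × 0.01 = 0.00015
  FleetOne: 0.05 × 0.1 × 0.24 = 0.0012
Sum = 0.010575.
Largest term belongs to MetroPost, so MetroPost is most probable.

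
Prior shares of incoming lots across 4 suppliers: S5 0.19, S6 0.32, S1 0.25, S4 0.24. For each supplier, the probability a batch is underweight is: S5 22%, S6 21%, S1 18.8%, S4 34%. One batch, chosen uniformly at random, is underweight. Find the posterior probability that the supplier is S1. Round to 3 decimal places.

0.198

By Bayes' rule, posterior ∝ prior × likelihood:
  S5: 0.19 × 0.22 = 0.0418
  S6: 0.32 × 0.21 = 0.0672
  S1: 0.25 × 0.188 = 0.047
  S4: 0.24 × 0.34 = 0.0816
Sum = 0.2376.
P(S1 | evidence) = 0.047 / 0.2376 ≈ 0.198.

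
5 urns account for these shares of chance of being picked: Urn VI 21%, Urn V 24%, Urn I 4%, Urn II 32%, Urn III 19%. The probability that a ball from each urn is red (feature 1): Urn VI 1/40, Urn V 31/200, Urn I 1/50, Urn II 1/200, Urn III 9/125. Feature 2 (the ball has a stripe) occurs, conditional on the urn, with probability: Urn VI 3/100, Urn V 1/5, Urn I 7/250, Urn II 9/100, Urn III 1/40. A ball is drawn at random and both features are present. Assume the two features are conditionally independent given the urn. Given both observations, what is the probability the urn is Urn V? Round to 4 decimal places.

0.9178

Unnormalized posteriors (prior × likelihood):
  Urn VI: 0.21 × 0.025 × 0.03 = 0.0001575
  Urn V: 0.24 × 0.155 × 0.2 = 0.00744
  Urn I: 0.04 × 0.02 × 0.028 = 0.0000224
  Urn II: 0.32 × 0.005 × 0.09 = 0.000144
  Urn III: 0.19 × 0.072 × 0.025 = 0.000342
Sum = 0.0081059.
P(Urn V | evidence) = 0.00744 / 0.0081059 ≈ 0.9178.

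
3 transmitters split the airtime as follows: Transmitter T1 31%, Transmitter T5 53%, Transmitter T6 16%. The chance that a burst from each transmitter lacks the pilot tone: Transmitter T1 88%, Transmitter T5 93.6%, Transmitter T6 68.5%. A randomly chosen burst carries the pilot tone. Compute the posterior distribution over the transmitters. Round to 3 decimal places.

Transmitter T1 0.306, Transmitter T5 0.279, Transmitter T6 0.415

Taking complements, P(pilot | each) = Transmitter T1 0.12, Transmitter T5 0.064, Transmitter T6 0.315.
Unnormalized posteriors (prior × likelihood):
  Transmitter T1: 0.31 × 0.12 = 0.0372
  Transmitter T5: 0.53 × 0.064 = 0.03392
  Transmitter T6: 0.16 × 0.315 = 0.0504
Total = 0.12152.
P(Transmitter T1 | pilot) = 0.0372/0.12152 ≈ 0.306
P(Transmitter T5 | pilot) = 0.03392/0.12152 ≈ 0.279
P(Transmitter T6 | pilot) = 0.0504/0.12152 ≈ 0.415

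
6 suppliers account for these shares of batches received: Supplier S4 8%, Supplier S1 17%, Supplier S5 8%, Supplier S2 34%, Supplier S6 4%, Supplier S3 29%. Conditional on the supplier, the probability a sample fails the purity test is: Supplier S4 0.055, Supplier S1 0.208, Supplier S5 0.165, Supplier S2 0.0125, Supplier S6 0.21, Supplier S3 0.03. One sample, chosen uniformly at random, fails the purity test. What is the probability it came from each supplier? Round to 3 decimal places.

Supplier S4 0.059, Supplier S1 0.476, Supplier S5 0.178, Supplier S2 0.057, Supplier S6 0.113, Supplier S3 0.117

By Bayes' rule, posterior ∝ prior × likelihood:
  Supplier S4: 0.08 × 0.055 = 0.0044
  Supplier S1: 0.17 × 0.208 = 0.03536
  Supplier S5: 0.08 × 0.165 = 0.0132
  Supplier S2: 0.34 × 0.0125 = 0.00425
  Supplier S6: 0.04 × 0.21 = 0.0084
  Supplier S3: 0.29 × 0.03 = 0.0087
Sum = 0.07431.
P(Supplier S4 | off-spec) = 0.0044/0.07431 ≈ 0.059
P(Supplier S1 | off-spec) = 0.03536/0.07431 ≈ 0.476
P(Supplier S5 | off-spec) = 0.0132/0.07431 ≈ 0.178
P(Supplier S2 | off-spec) = 0.00425/0.07431 ≈ 0.057
P(Supplier S6 | off-spec) = 0.0084/0.07431 ≈ 0.113
P(Supplier S3 | off-spec) = 0.0087/0.07431 ≈ 0.117
(Check: 0.059+0.476+0.178+0.057+0.113+0.117 = 1.000.)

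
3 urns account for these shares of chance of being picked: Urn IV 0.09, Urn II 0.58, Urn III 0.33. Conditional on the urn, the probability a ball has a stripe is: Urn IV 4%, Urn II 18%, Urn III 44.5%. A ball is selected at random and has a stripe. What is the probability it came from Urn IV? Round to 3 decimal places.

0.014

Prior × likelihood for each hypothesis:
  Urn IV: 0.09 × 0.04 = 0.0036
  Urn II: 0.58 × 0.18 = 0.1044
  Urn III: 0.33 × 0.445 = 0.14685
Total = 0.25485.
P(Urn IV | evidence) = 0.0036 / 0.25485 ≈ 0.014.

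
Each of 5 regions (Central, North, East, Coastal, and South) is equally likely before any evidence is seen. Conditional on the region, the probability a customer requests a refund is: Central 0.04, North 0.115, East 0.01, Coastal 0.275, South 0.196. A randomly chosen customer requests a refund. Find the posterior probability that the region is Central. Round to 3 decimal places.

0.063

With a uniform prior (1/5 each), posterior ∝ likelihood:
  Central: 0.04
  North: 0.115
  East: 0.01
  Coastal: 0.275
  South: 0.196
Total = 0.636.
P(Central | evidence) = 0.04 / 0.636 ≈ 0.063.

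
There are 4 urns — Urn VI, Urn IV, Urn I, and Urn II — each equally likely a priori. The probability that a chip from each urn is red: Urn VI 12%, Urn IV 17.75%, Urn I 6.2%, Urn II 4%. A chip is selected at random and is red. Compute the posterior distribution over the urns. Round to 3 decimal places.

Since the prior is uniform, the posterior is proportional to the likelihood:
  Urn VI: 0.12
  Urn IV: 0.1775
  Urn I: 0.062
  Urn II: 0.04
Total = 0.3995.
P(Urn VI | red) = 0.12/0.3995 ≈ 0.300
P(Urn IV | red) = 0.1775/0.3995 ≈ 0.444
P(Urn I | red) = 0.062/0.3995 ≈ 0.155
P(Urn II | red) = 0.04/0.3995 ≈ 0.100

Urn VI 0.300, Urn IV 0.444, Urn I 0.155, Urn II 0.100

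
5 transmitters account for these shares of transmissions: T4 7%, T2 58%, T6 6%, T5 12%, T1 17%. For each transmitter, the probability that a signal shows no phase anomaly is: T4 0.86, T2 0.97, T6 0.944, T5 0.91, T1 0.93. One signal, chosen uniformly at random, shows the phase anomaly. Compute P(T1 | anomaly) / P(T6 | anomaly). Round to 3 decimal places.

3.542

Taking complements, P(anomaly | each) = T4 0.14, T2 0.03, T6 0.056, T5 0.09, T1 0.07.
Compute prior × likelihood for every hypothesis:
  T4: 0.07 × 0.14 = 0.0098
  T2: 0.58 × 0.03 = 0.0174
  T6: 0.06 × 0.056 = 0.00336
  T5: 0.12 × 0.09 = 0.0108
  T1: 0.17 × 0.07 = 0.0119
Sum = 0.05326.
The ratio is 0.0119 / 0.00336 (the normalizer cancels) = 3.542.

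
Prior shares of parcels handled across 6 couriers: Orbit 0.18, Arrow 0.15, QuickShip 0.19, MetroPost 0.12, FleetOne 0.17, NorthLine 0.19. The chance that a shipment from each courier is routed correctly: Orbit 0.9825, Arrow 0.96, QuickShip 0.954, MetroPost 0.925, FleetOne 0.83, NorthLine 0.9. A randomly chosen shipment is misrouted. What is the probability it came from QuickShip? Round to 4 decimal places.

0.1169

Taking complements, P(misrouted | each) = Orbit 0.0175, Arrow 0.04, QuickShip 0.046, MetroPost 0.075, FleetOne 0.17, NorthLine 0.1.
Unnormalized posteriors (prior × likelihood):
  Orbit: 0.18 × 0.0175 = 0.00315
  Arrow: 0.15 × 0.04 = 0.006
  QuickShip: 0.19 × 0.046 = 0.00874
  MetroPost: 0.12 × 0.075 = 0.009
  FleetOne: 0.17 × 0.17 = 0.0289
  NorthLine: 0.19 × 0.1 = 0.019
Normalizing constant = 0.07479.
P(QuickShip | evidence) = 0.00874 / 0.07479 ≈ 0.1169.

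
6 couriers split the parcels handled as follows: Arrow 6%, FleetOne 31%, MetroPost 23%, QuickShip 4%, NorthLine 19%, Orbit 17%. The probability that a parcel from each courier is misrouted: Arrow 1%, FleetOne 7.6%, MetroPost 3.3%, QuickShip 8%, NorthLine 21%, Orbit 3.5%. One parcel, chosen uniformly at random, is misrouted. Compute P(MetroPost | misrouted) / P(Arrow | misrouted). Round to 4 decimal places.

Unnormalized posteriors (prior × likelihood):
  Arrow: 0.06 × 0.01 = 0.0006
  FleetOne: 0.31 × 0.076 = 0.02356
  MetroPost: 0.23 × 0.033 = 0.00759
  QuickShip: 0.04 × 0.08 = 0.0032
  NorthLine: 0.19 × 0.21 = 0.0399
  Orbit: 0.17 × 0.035 = 0.00595
Sum = 0.0808.
The ratio is 0.00759 / 0.0006 (the normalizer cancels) = 12.6500.

12.6500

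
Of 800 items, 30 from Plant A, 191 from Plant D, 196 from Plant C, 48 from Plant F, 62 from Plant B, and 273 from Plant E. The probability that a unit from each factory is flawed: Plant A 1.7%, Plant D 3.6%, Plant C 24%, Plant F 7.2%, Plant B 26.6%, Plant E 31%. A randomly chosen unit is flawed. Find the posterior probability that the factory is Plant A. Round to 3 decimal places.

By Bayes' rule, posterior ∝ prior × likelihood:
  Plant A: 0.0375 × 0.017 = 0.0006375
  Plant D: 0.23875 × 0.036 = 0.008595
  Plant C: 0.245 × 0.24 = 0.0588
  Plant F: 0.06 × 0.072 = 0.00432
  Plant B: 0.0775 × 0.266 = 0.020615
  Plant E: 0.34125 × 0.31 = 0.1057875
Normalizing constant = 0.198755.
P(Plant A | evidence) = 0.0006375 / 0.198755 ≈ 0.003.

0.003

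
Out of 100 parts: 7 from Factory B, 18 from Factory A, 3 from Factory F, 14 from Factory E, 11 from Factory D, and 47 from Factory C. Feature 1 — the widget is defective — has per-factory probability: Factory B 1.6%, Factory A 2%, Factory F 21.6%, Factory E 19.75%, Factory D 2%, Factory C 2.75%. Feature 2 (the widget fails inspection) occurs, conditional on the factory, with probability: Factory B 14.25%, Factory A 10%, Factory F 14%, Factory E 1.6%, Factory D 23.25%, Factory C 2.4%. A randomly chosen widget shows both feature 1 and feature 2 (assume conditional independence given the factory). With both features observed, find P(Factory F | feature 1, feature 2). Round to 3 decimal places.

0.337

Unnormalized posteriors (prior × likelihood):
  Factory B: 0.07 × 0.016 × 0.1425 = 0.0001596
  Factory A: 0.18 × 0.02 × 0.1 = 0.00036
  Factory F: 0.03 × 0.216 × 0.14 = 0.0009072
  Factory E: 0.14 × 0.1975 × 0.016 = 0.0004424
  Factory D: 0.11 × 0.02 × 0.2325 = 0.0005115
  Factory C: 0.47 × 0.0275 × 0.024 = 0.0003102
Sum = 0.0026909.
P(Factory F | evidence) = 0.0009072 / 0.0026909 ≈ 0.337.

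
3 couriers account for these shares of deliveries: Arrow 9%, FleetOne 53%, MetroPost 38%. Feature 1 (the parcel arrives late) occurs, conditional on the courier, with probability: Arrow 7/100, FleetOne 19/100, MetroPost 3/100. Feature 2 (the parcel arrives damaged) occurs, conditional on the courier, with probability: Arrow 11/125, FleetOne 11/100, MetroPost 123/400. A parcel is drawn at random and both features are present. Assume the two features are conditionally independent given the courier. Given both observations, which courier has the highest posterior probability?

Compute prior × likelihood for every hypothesis:
  Arrow: 0.09 × 0.07 × 0.088 = 0.0005544
  FleetOne: 0.53 × 0.19 × 0.11 = 0.011077
  MetroPost: 0.38 × 0.03 × 0.3075 = 0.0035055
Total = 0.0151369.
Largest term belongs to FleetOne, so FleetOne is most probable.

FleetOne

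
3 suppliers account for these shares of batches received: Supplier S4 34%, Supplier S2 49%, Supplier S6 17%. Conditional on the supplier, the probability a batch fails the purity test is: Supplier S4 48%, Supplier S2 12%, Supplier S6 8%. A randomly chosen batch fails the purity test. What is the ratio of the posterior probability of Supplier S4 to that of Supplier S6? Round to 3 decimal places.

By Bayes' rule, posterior ∝ prior × likelihood:
  Supplier S4: 0.34 × 0.48 = 0.1632
  Supplier S2: 0.49 × 0.12 = 0.0588
  Supplier S6: 0.17 × 0.08 = 0.0136
Sum = 0.2356.
The ratio is 0.1632 / 0.0136 (the normalizer cancels) = 12.000.

12.000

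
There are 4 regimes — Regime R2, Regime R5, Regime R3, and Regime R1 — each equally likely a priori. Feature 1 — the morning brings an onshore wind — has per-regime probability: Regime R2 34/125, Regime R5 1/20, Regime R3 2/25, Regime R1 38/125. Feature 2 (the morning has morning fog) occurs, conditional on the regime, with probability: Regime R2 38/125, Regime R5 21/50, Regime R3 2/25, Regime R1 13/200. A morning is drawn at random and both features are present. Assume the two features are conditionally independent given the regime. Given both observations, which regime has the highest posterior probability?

Since the prior is uniform, the posterior is proportional to the likelihood:
  Regime R2: 0.272 × 0.304 = 0.082688
  Regime R5: 0.05 × 0.42 = 0.021
  Regime R3: 0.08 × 0.08 = 0.0064
  Regime R1: 0.304 × 0.065 = 0.01976
Total = 0.129848.
Largest term belongs to Regime R2, so Regime R2 is most probable.

Regime R2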